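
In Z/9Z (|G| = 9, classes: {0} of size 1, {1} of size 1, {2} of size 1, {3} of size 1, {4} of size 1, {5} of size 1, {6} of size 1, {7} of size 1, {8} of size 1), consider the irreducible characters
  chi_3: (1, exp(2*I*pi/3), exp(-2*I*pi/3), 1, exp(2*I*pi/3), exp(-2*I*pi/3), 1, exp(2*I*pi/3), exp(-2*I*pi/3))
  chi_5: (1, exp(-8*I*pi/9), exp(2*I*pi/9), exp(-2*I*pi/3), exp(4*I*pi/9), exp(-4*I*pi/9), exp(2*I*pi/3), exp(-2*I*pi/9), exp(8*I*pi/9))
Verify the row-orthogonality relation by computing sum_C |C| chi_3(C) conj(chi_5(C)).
Sum = 0; so <chi_3, chi_5> = 0 (distinct irreducibles are orthogonal).

Solution. Compute term by term over conjugacy classes (|C| * chi_3(C) * conj(chi_5(C))):
  1*(1)*conj(1) + 1*(exp(2*I*pi/3))*conj(exp(-8*I*pi/9)) + 1*(exp(-2*I*pi/3))*conj(exp(2*I*pi/9)) + 1*(1)*conj(exp(-2*I*pi/3)) + 1*(exp(2*I*pi/3))*conj(exp(4*I*pi/9)) + 1*(exp(-2*I*pi/3))*conj(exp(-4*I*pi/9)) + 1*(1)*conj(exp(2*I*pi/3)) + 1*(exp(2*I*pi/3))*conj(exp(-2*I*pi/9)) + 1*(exp(-2*I*pi/3))*conj(exp(8*I*pi/9))
  = (1) + (exp(-4*I*pi/9)) + (exp(-8*I*pi/9)) + (exp(2*I*pi/3)) + (exp(2*I*pi/9)) + (exp(-2*I*pi/9)) + (exp(-2*I*pi/3)) + (exp(8*I*pi/9)) + (exp(4*I*pi/9))
  = 0.
(Exp terms are combined using exp(i*s)*conj(exp(i*t)) = exp(i*(s-t)), and sums of them are collapsed using the identity that for every m > 1 the m distinct m-th roots of unity sum to 0, e.g. 1 + exp(2*I*pi/3) + exp(-2*I*pi/3) = 0.)
Dividing by |G| = 9 gives 0/9 = 0, matching the row-orthogonality relation <chi_3, chi_5> = [chi_3 = chi_5].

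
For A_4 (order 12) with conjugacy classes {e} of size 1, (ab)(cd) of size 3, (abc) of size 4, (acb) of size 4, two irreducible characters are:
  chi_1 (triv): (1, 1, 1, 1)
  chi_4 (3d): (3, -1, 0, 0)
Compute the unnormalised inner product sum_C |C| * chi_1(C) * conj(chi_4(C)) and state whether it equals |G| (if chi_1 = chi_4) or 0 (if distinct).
Sum = 0; so <chi_1, chi_4> = 0 (distinct irreducibles are orthogonal).

Reasoning: Compute term by term over conjugacy classes (|C| * chi_1(C) * conj(chi_4(C))):
  1*(1)*conj(3) + 3*(1)*conj(-1) + 4*(1)*conj(0) + 4*(1)*conj(0)
  = (3) + (-3) + (0) + (0)
  = 0.
(Exp terms are combined using exp(i*s)*conj(exp(i*t)) = exp(i*(s-t)), and sums of them are collapsed using the identity that for every m > 1 the m distinct m-th roots of unity sum to 0, e.g. 1 + exp(2*I*pi/3) + exp(-2*I*pi/3) = 0.)
Dividing by |G| = 12 gives 0/12 = 0, matching the row-orthogonality relation <chi_1, chi_4> = [chi_1 = chi_4].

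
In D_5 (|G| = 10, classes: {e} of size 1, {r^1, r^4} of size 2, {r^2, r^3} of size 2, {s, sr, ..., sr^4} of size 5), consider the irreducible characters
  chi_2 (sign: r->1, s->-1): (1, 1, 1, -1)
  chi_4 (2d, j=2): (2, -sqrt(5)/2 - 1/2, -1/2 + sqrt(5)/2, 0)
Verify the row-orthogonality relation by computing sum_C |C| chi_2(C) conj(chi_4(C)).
Sum = 0; so <chi_2, chi_4> = 0 (distinct irreducibles are orthogonal).

Details: Compute term by term over conjugacy classes (|C| * chi_2(C) * conj(chi_4(C))):
  1*(1)*conj(2) + 2*(1)*conj(-sqrt(5)/2 - 1/2) + 2*(1)*conj(-1/2 + sqrt(5)/2) + 5*(-1)*conj(0)
  = (2) + (-sqrt(5) - 1) + (-1 + sqrt(5)) + (0)
  = 0.
Dividing by |G| = 10 gives 0/10 = 0, matching the row-orthogonality relation <chi_2, chi_4> = [chi_2 = chi_4].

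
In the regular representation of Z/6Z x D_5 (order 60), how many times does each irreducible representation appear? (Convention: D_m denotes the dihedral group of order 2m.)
Each irreducible V_i of dimension d_i appears with multiplicity d_i, i.e. rho_reg = (direct sum over all irreducibles V_i) d_i V_i. The irreducible dimensions for Z/6Z x D_5 are 1, 1, 1, 1, 1, 1, 1, 1, 1, 1, 1, 1, 2, 2, 2, 2, 2, 2, 2, 2, 2, 2, 2, 2: 12 irreducibles of dimension 1, each with multiplicity 1; 12 irreducibles of dimension 2, each with multiplicity 2. Total dimension 12*1*1 + 12*2*2 = 60 = |G|.

Solution. General theorem: in the regular representation of a finite group G, each irreducible appears with multiplicity equal to its dimension. Check: dim(rho_reg) = sum d_i^2 = 1 + 1 + 1 + 1 + 1 + 1 + 1 + 1 + 1 + 1 + 1 + 1 + 4 + 4 + 4 + 4 + 4 + 4 + 4 + 4 + 4 + 4 + 4 + 4 = 60 = |G|.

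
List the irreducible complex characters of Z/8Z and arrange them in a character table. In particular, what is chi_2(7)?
Character table of Z/8Z (irreps indexed chi_0,...,chi_7 with chi_k(m) = zeta_8^(k*m), zeta_8 = exp(2*pi*i/8)):
  irrep \ class  {0} (size 1)  {1} (size 1)    {2} (size 1)  {3} (size 1)    {4} (size 1)  {5} (size 1)    {6} (size 1)  {7} (size 1)  
  chi_0          1             1               1             1               1             1               1             1             
  chi_1          1             exp(I*pi/4)     I             exp(3*I*pi/4)   -1            exp(-3*I*pi/4)  -I            exp(-I*pi/4)  
  chi_2          1             I               -1            -I              1             I               -1            -I            
  chi_3          1             exp(3*I*pi/4)   -I            exp(I*pi/4)     -1            exp(-I*pi/4)    I             exp(-3*I*pi/4)
  chi_4          1             -1              1             -1              1             -1              1             -1            
  chi_5          1             exp(-3*I*pi/4)  I             exp(-I*pi/4)    -1            exp(I*pi/4)     -I            exp(3*I*pi/4) 
  chi_6          1             -I              -1            I               1             -I              -1            I             
  chi_7          1             exp(-I*pi/4)    -I            exp(-3*I*pi/4)  -1            exp(3*I*pi/4)   I             exp(I*pi/4)   

Spot check: chi_2(7) = zeta_8^(2*7) = zeta_8^14 = -I.

Proof sketch: Z/8Z is abelian, so all 8 irreducible complex representations are 1-dimensional. They are given by chi_k(m) = zeta_8^(k*m) for k = 0,...,7. Row orthogonality: sum_m chi_k(m) conj(chi_l(m)) = 8 * [k = l].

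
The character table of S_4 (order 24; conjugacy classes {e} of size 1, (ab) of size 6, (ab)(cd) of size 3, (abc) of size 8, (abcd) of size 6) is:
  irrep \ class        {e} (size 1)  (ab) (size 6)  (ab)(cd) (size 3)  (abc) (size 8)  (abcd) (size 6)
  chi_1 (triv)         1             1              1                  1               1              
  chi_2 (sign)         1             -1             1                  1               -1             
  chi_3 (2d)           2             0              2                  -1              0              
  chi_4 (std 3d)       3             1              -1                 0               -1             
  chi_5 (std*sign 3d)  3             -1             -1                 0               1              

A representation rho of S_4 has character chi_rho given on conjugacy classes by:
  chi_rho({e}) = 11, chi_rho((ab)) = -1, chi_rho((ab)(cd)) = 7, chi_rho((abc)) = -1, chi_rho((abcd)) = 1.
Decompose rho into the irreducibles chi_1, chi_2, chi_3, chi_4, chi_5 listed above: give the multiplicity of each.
Multiplicities: chi_1: 1, chi_2: 1, chi_3: 3, chi_4: 0, chi_5: 1.

Proof sketch: Use <chi_rho, chi> = (1/|G|) sum_C |C| * chi_rho(C) * conj(chi(C)) with |G| = 24 for each irreducible chi in the table:
  <chi_rho, chi_1> = (1/24)[1*(11)*conj(1) + 6*(-1)*conj(1) + 3*(7)*conj(1) + 8*(-1)*conj(1) + 6*(1)*conj(1)]
      = (1/24)[(11) + (-6) + (21) + (-8) + (6)] = 24/24 = 1
  <chi_rho, chi_2> = (1/24)[1*(11)*conj(1) + 6*(-1)*conj(-1) + 3*(7)*conj(1) + 8*(-1)*conj(1) + 6*(1)*conj(-1)]
      = (1/24)[(11) + (6) + (21) + (-8) + (-6)] = 24/24 = 1
  <chi_rho, chi_3> = (1/24)[1*(11)*conj(2) + 6*(-1)*conj(0) + 3*(7)*conj(2) + 8*(-1)*conj(-1) + 6*(1)*conj(0)]
      = (1/24)[(22) + (0) + (42) + (8) + (0)] = 72/24 = 3
  <chi_rho, chi_4> = (1/24)[1*(11)*conj(3) + 6*(-1)*conj(1) + 3*(7)*conj(-1) + 8*(-1)*conj(0) + 6*(1)*conj(-1)]
      = (1/24)[(33) + (-6) + (-21) + (0) + (-6)] = 0/24 = 0
  <chi_rho, chi_5> = (1/24)[1*(11)*conj(3) + 6*(-1)*conj(-1) + 3*(7)*conj(-1) + 8*(-1)*conj(0) + 6*(1)*conj(1)]
      = (1/24)[(33) + (6) + (-21) + (0) + (6)] = 24/24 = 1
Dimension check: dim(rho) = sum (mult * dim) = 1*1 + 1*1 + 3*2 + 0*3 + 1*3 = 11 = chi_rho(e) = 11.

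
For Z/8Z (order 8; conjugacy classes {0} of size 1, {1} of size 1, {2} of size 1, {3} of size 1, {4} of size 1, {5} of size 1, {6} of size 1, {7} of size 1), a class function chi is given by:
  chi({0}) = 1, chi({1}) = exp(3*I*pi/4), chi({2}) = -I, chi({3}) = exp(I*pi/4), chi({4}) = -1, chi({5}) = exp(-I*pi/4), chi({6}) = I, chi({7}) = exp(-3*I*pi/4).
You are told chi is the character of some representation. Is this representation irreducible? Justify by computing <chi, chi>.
Irreducible: <chi, chi> = 1.

Argument: <chi, chi> = (1/|G|) sum_C |C| * |chi(C)|^2 = (1/8)[1*|1|^2 + 1*|exp(3*I*pi/4)|^2 + 1*|-I|^2 + 1*|exp(I*pi/4)|^2 + 1*|-1|^2 + 1*|exp(-I*pi/4)|^2 + 1*|I|^2 + 1*|exp(-3*I*pi/4)|^2]
  = (1/8)[(1) + (1) + (1) + (1) + (1) + (1) + (1) + (1)] = 8/8 = 1.
(Exp terms are combined using exp(i*s)*conj(exp(i*t)) = exp(i*(s-t)), and sums of them are collapsed using the identity that for every m > 1 the m distinct m-th roots of unity sum to 0, e.g. 1 + exp(2*I*pi/3) + exp(-2*I*pi/3) = 0.)
A character is irreducible iff <chi, chi> = 1, so this representation is irreducible.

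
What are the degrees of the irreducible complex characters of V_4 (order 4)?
Dimensions: 1, 1, 1, 1

Reasoning: There are 4 irreducibles (= number of conjugacy classes). Their dimensions d_i satisfy sum d_i^2 = |G| = 4: 1 + 1 + 1 + 1 = 4.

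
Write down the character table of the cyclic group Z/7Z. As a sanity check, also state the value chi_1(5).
Character table of Z/7Z (irreps indexed chi_0,...,chi_6 with chi_k(m) = zeta_7^(k*m), zeta_7 = exp(2*pi*i/7)):
  irrep \ class  {0} (size 1)  {1} (size 1)    {2} (size 1)    {3} (size 1)    {4} (size 1)    {5} (size 1)    {6} (size 1)  
  chi_0          1             1               1               1               1               1               1             
  chi_1          1             exp(2*I*pi/7)   exp(4*I*pi/7)   exp(6*I*pi/7)   exp(-6*I*pi/7)  exp(-4*I*pi/7)  exp(-2*I*pi/7)
  chi_2          1             exp(4*I*pi/7)   exp(-6*I*pi/7)  exp(-2*I*pi/7)  exp(2*I*pi/7)   exp(6*I*pi/7)   exp(-4*I*pi/7)
  chi_3          1             exp(6*I*pi/7)   exp(-2*I*pi/7)  exp(4*I*pi/7)   exp(-4*I*pi/7)  exp(2*I*pi/7)   exp(-6*I*pi/7)
  chi_4          1             exp(-6*I*pi/7)  exp(2*I*pi/7)   exp(-4*I*pi/7)  exp(4*I*pi/7)   exp(-2*I*pi/7)  exp(6*I*pi/7) 
  chi_5          1             exp(-4*I*pi/7)  exp(6*I*pi/7)   exp(2*I*pi/7)   exp(-2*I*pi/7)  exp(-6*I*pi/7)  exp(4*I*pi/7) 
  chi_6          1             exp(-2*I*pi/7)  exp(-4*I*pi/7)  exp(-6*I*pi/7)  exp(6*I*pi/7)   exp(4*I*pi/7)   exp(2*I*pi/7) 

Spot check: chi_1(5) = zeta_7^(1*5) = zeta_7^5 = exp(-4*I*pi/7).

Derivation: Z/7Z is abelian, so all 7 irreducible complex representations are 1-dimensional. They are given by chi_k(m) = zeta_7^(k*m) for k = 0,...,6. Row orthogonality: sum_m chi_k(m) conj(chi_l(m)) = 7 * [k = l].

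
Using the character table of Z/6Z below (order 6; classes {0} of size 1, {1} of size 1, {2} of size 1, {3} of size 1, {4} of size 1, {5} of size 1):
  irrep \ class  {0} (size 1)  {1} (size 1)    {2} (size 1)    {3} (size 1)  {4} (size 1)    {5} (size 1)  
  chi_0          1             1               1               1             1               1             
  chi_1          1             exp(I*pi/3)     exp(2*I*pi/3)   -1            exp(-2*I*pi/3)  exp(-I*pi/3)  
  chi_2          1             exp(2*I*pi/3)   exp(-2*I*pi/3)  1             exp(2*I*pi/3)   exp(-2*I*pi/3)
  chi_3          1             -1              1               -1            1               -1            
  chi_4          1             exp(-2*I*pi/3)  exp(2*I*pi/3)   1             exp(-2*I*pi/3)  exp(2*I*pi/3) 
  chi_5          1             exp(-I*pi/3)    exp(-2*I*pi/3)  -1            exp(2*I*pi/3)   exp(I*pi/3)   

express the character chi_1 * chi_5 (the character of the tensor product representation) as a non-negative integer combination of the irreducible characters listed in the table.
chi_1 tensor chi_5 = chi_0 (all other irreducibles have multiplicity 0).

Details: The character of a tensor product is the pointwise product (chi_1 * chi_5)(C) = chi_1(C) * chi_5(C):
  {0}: (1)*(1), {1}: (exp(I*pi/3))*(exp(-I*pi/3)), {2}: (exp(2*I*pi/3))*(exp(-2*I*pi/3)), {3}: (-1)*(-1), {4}: (exp(-2*I*pi/3))*(exp(2*I*pi/3)), {5}: (exp(-I*pi/3))*(exp(I*pi/3))
so (chi_1 * chi_5) takes values
  {0} -> 1, {1} -> 1, {2} -> 1, {3} -> 1, {4} -> 1, {5} -> 1.
Now take the inner product of this character with each irreducible chi from the table, <chi_1*chi_5, chi> = (1/6) sum_C |C| (chi_1*chi_5)(C) conj(chi(C)):
  <chi_1*chi_5, chi_0> = (1/6)[1*(1)*conj(1) + 1*(1)*conj(1) + 1*(1)*conj(1) + 1*(1)*conj(1) + 1*(1)*conj(1) + 1*(1)*conj(1)]
      = (1/6)[(1) + (1) + (1) + (1) + (1) + (1)] = 6/6 = 1
  <chi_1*chi_5, chi_1> = (1/6)[1*(1)*conj(1) + 1*(1)*conj(exp(I*pi/3)) + 1*(1)*conj(exp(2*I*pi/3)) + 1*(1)*conj(-1) + 1*(1)*conj(exp(-2*I*pi/3)) + 1*(1)*conj(exp(-I*pi/3))]
      = (1/6)[(1) + (exp(-I*pi/3)) + (exp(-2*I*pi/3)) + (-1) + (exp(2*I*pi/3)) + (exp(I*pi/3))] = 0/6 = 0
  <chi_1*chi_5, chi_2> = (1/6)[1*(1)*conj(1) + 1*(1)*conj(exp(2*I*pi/3)) + 1*(1)*conj(exp(-2*I*pi/3)) + 1*(1)*conj(1) + 1*(1)*conj(exp(2*I*pi/3)) + 1*(1)*conj(exp(-2*I*pi/3))]
      = (1/6)[(1) + (exp(-2*I*pi/3)) + (exp(2*I*pi/3)) + (1) + (exp(-2*I*pi/3)) + (exp(2*I*pi/3))] = 0/6 = 0
  <chi_1*chi_5, chi_3> = (1/6)[1*(1)*conj(1) + 1*(1)*conj(-1) + 1*(1)*conj(1) + 1*(1)*conj(-1) + 1*(1)*conj(1) + 1*(1)*conj(-1)]
      = (1/6)[(1) + (-1) + (1) + (-1) + (1) + (-1)] = 0/6 = 0
  <chi_1*chi_5, chi_4> = (1/6)[1*(1)*conj(1) + 1*(1)*conj(exp(-2*I*pi/3)) + 1*(1)*conj(exp(2*I*pi/3)) + 1*(1)*conj(1) + 1*(1)*conj(exp(-2*I*pi/3)) + 1*(1)*conj(exp(2*I*pi/3))]
      = (1/6)[(1) + (exp(2*I*pi/3)) + (exp(-2*I*pi/3)) + (1) + (exp(2*I*pi/3)) + (exp(-2*I*pi/3))] = 0/6 = 0
  <chi_1*chi_5, chi_5> = (1/6)[1*(1)*conj(1) + 1*(1)*conj(exp(-I*pi/3)) + 1*(1)*conj(exp(-2*I*pi/3)) + 1*(1)*conj(-1) + 1*(1)*conj(exp(2*I*pi/3)) + 1*(1)*conj(exp(I*pi/3))]
      = (1/6)[(1) + (exp(I*pi/3)) + (exp(2*I*pi/3)) + (-1) + (exp(-2*I*pi/3)) + (exp(-I*pi/3))] = 0/6 = 0
(Exp terms are combined using exp(i*s)*conj(exp(i*t)) = exp(i*(s-t)), and sums of them are collapsed using the identity that for every m > 1 the m distinct m-th roots of unity sum to 0, e.g. 1 + exp(2*I*pi/3) + exp(-2*I*pi/3) = 0.)
Hence the multiplicities are chi_0: 1. Dimension check: dim(chi_1)*dim(chi_5) = 1*1 = 1 and sum (mult * dim) = 1*1 = 1.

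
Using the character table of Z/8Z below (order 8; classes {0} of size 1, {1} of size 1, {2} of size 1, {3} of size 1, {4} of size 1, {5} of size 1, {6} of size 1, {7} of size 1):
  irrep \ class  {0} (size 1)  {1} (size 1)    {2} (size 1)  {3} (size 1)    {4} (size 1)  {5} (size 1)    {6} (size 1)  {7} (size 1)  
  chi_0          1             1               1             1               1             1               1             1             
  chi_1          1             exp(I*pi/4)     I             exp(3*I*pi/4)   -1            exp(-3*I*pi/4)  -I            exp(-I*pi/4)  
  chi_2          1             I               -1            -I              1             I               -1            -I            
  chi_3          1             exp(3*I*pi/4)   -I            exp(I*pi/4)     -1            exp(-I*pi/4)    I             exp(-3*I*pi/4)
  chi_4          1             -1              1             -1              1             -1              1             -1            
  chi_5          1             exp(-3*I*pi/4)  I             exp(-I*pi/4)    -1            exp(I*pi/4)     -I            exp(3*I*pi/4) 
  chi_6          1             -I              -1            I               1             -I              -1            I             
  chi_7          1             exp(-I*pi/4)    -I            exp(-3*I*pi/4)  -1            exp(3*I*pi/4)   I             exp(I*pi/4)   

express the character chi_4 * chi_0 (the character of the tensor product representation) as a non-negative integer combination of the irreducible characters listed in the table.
chi_4 tensor chi_0 = chi_4 (all other irreducibles have multiplicity 0).

Why: The character of a tensor product is the pointwise product (chi_4 * chi_0)(C) = chi_4(C) * chi_0(C):
  {0}: (1)*(1), {1}: (-1)*(1), {2}: (1)*(1), {3}: (-1)*(1), {4}: (1)*(1), {5}: (-1)*(1), {6}: (1)*(1), {7}: (-1)*(1)
so (chi_4 * chi_0) takes values
  {0} -> 1, {1} -> -1, {2} -> 1, {3} -> -1, {4} -> 1, {5} -> -1, {6} -> 1, {7} -> -1.
Now take the inner product of this character with each irreducible chi from the table, <chi_4*chi_0, chi> = (1/8) sum_C |C| (chi_4*chi_0)(C) conj(chi(C)):
  <chi_4*chi_0, chi_0> = (1/8)[1*(1)*conj(1) + 1*(-1)*conj(1) + 1*(1)*conj(1) + 1*(-1)*conj(1) + 1*(1)*conj(1) + 1*(-1)*conj(1) + 1*(1)*conj(1) + 1*(-1)*conj(1)]
      = (1/8)[(1) + (-1) + (1) + (-1) + (1) + (-1) + (1) + (-1)] = 0/8 = 0
  <chi_4*chi_0, chi_1> = (1/8)[1*(1)*conj(1) + 1*(-1)*conj(exp(I*pi/4)) + 1*(1)*conj(I) + 1*(-1)*conj(exp(3*I*pi/4)) + 1*(1)*conj(-1) + 1*(-1)*conj(exp(-3*I*pi/4)) + 1*(1)*conj(-I) + 1*(-1)*conj(exp(-I*pi/4))]
      = (1/8)[(1) + (-exp(-I*pi/4)) + (-I) + (-exp(-3*I*pi/4)) + (-1) + (-exp(3*I*pi/4)) + (I) + (-exp(I*pi/4))] = 0/8 = 0
  <chi_4*chi_0, chi_2> = (1/8)[1*(1)*conj(1) + 1*(-1)*conj(I) + 1*(1)*conj(-1) + 1*(-1)*conj(-I) + 1*(1)*conj(1) + 1*(-1)*conj(I) + 1*(1)*conj(-1) + 1*(-1)*conj(-I)]
      = (1/8)[(1) + (I) + (-1) + (-I) + (1) + (I) + (-1) + (-I)] = 0/8 = 0
  <chi_4*chi_0, chi_3> = (1/8)[1*(1)*conj(1) + 1*(-1)*conj(exp(3*I*pi/4)) + 1*(1)*conj(-I) + 1*(-1)*conj(exp(I*pi/4)) + 1*(1)*conj(-1) + 1*(-1)*conj(exp(-I*pi/4)) + 1*(1)*conj(I) + 1*(-1)*conj(exp(-3*I*pi/4))]
      = (1/8)[(1) + (-exp(-3*I*pi/4)) + (I) + (-exp(-I*pi/4)) + (-1) + (-exp(I*pi/4)) + (-I) + (-exp(3*I*pi/4))] = 0/8 = 0
  <chi_4*chi_0, chi_4> = (1/8)[1*(1)*conj(1) + 1*(-1)*conj(-1) + 1*(1)*conj(1) + 1*(-1)*conj(-1) + 1*(1)*conj(1) + 1*(-1)*conj(-1) + 1*(1)*conj(1) + 1*(-1)*conj(-1)]
      = (1/8)[(1) + (1) + (1) + (1) + (1) + (1) + (1) + (1)] = 8/8 = 1
  <chi_4*chi_0, chi_5> = (1/8)[1*(1)*conj(1) + 1*(-1)*conj(exp(-3*I*pi/4)) + 1*(1)*conj(I) + 1*(-1)*conj(exp(-I*pi/4)) + 1*(1)*conj(-1) + 1*(-1)*conj(exp(I*pi/4)) + 1*(1)*conj(-I) + 1*(-1)*conj(exp(3*I*pi/4))]
      = (1/8)[(1) + (-exp(3*I*pi/4)) + (-I) + (-exp(I*pi/4)) + (-1) + (-exp(-I*pi/4)) + (I) + (-exp(-3*I*pi/4))] = 0/8 = 0
  <chi_4*chi_0, chi_6> = (1/8)[1*(1)*conj(1) + 1*(-1)*conj(-I) + 1*(1)*conj(-1) + 1*(-1)*conj(I) + 1*(1)*conj(1) + 1*(-1)*conj(-I) + 1*(1)*conj(-1) + 1*(-1)*conj(I)]
      = (1/8)[(1) + (-I) + (-1) + (I) + (1) + (-I) + (-1) + (I)] = 0/8 = 0
  <chi_4*chi_0, chi_7> = (1/8)[1*(1)*conj(1) + 1*(-1)*conj(exp(-I*pi/4)) + 1*(1)*conj(-I) + 1*(-1)*conj(exp(-3*I*pi/4)) + 1*(1)*conj(-1) + 1*(-1)*conj(exp(3*I*pi/4)) + 1*(1)*conj(I) + 1*(-1)*conj(exp(I*pi/4))]
      = (1/8)[(1) + (-exp(I*pi/4)) + (I) + (-exp(3*I*pi/4)) + (-1) + (-exp(-3*I*pi/4)) + (-I) + (-exp(-I*pi/4))] = 0/8 = 0
(Exp terms are combined using exp(i*s)*conj(exp(i*t)) = exp(i*(s-t)), and sums of them are collapsed using the identity that for every m > 1 the m distinct m-th roots of unity sum to 0, e.g. 1 + exp(2*I*pi/3) + exp(-2*I*pi/3) = 0.)
Hence the multiplicities are chi_4: 1. Dimension check: dim(chi_4)*dim(chi_0) = 1*1 = 1 and sum (mult * dim) = 1*1 = 1.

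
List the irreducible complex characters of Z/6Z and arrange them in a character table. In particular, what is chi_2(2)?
Character table of Z/6Z (irreps indexed chi_0,...,chi_5 with chi_k(m) = zeta_6^(k*m), zeta_6 = exp(2*pi*i/6)):
  irrep \ class  {0} (size 1)  {1} (size 1)    {2} (size 1)    {3} (size 1)  {4} (size 1)    {5} (size 1)  
  chi_0          1             1               1               1             1               1             
  chi_1          1             exp(I*pi/3)     exp(2*I*pi/3)   -1            exp(-2*I*pi/3)  exp(-I*pi/3)  
  chi_2          1             exp(2*I*pi/3)   exp(-2*I*pi/3)  1             exp(2*I*pi/3)   exp(-2*I*pi/3)
  chi_3          1             -1              1               -1            1               -1            
  chi_4          1             exp(-2*I*pi/3)  exp(2*I*pi/3)   1             exp(-2*I*pi/3)  exp(2*I*pi/3) 
  chi_5          1             exp(-I*pi/3)    exp(-2*I*pi/3)  -1            exp(2*I*pi/3)   exp(I*pi/3)   

Spot check: chi_2(2) = zeta_6^(2*2) = zeta_6^4 = exp(-2*I*pi/3).

Reasoning: Z/6Z is abelian, so all 6 irreducible complex representations are 1-dimensional. They are given by chi_k(m) = zeta_6^(k*m) for k = 0,...,5. Row orthogonality: sum_m chi_k(m) conj(chi_l(m)) = 6 * [k = l].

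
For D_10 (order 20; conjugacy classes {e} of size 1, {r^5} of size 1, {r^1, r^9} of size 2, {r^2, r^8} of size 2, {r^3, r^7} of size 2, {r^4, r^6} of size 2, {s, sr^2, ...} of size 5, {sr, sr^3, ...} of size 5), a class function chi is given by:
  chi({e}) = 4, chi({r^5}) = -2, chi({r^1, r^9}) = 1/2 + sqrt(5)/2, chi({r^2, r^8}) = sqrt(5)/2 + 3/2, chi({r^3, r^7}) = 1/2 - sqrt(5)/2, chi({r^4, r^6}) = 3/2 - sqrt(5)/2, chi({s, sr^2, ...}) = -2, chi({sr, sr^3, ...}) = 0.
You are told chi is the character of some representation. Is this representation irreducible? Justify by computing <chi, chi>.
Not irreducible (reducible): <chi, chi> = 3 > 1.

Argument: <chi, chi> = (1/|G|) sum_C |C| * |chi(C)|^2 = (1/20)[1*|4|^2 + 1*|-2|^2 + 2*|1/2 + sqrt(5)/2|^2 + 2*|sqrt(5)/2 + 3/2|^2 + 2*|1/2 - sqrt(5)/2|^2 + 2*|3/2 - sqrt(5)/2|^2 + 5*|-2|^2 + 5*|0|^2]
  = (1/20)[(16) + (4) + (sqrt(5) + 3) + (3*sqrt(5) + 7) + (3 - sqrt(5)) + (7 - 3*sqrt(5)) + (20) + (0)] = 60/20 = 3.
A character is irreducible iff <chi, chi> = 1, so this representation is reducible.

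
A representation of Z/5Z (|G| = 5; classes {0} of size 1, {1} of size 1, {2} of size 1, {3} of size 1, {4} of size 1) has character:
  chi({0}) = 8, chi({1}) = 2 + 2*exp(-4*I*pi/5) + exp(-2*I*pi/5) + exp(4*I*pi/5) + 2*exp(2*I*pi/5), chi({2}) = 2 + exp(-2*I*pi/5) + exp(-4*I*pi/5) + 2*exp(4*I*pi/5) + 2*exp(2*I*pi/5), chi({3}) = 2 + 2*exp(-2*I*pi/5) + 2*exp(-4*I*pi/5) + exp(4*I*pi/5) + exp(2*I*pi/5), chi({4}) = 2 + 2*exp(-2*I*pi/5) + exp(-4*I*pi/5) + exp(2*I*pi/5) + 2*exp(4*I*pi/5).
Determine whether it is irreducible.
Not irreducible (reducible): <chi, chi> = 14 > 1.

Details: <chi, chi> = (1/|G|) sum_C |C| * |chi(C)|^2 = (1/5)[1*|8|^2 + 1*|2 + 2*exp(-4*I*pi/5) + exp(-2*I*pi/5) + exp(4*I*pi/5) + 2*exp(2*I*pi/5)|^2 + 1*|2 + exp(-2*I*pi/5) + exp(-4*I*pi/5) + 2*exp(4*I*pi/5) + 2*exp(2*I*pi/5)|^2 + 1*|2 + 2*exp(-2*I*pi/5) + 2*exp(-4*I*pi/5) + exp(4*I*pi/5) + exp(2*I*pi/5)|^2 + 1*|2 + 2*exp(-2*I*pi/5) + exp(-4*I*pi/5) + exp(2*I*pi/5) + 2*exp(4*I*pi/5)|^2]
  = (1/5)[(64) + (14 + 12*exp(-2*I*pi/5) + 13*exp(-4*I*pi/5) + 13*exp(4*I*pi/5) + 12*exp(2*I*pi/5)) + (14 + 13*exp(-2*I*pi/5) + 12*exp(-4*I*pi/5) + 12*exp(4*I*pi/5) + 13*exp(2*I*pi/5)) + (14 + 13*exp(-2*I*pi/5) + 12*exp(-4*I*pi/5) + 12*exp(4*I*pi/5) + 13*exp(2*I*pi/5)) + (14 + 12*exp(-2*I*pi/5) + 13*exp(-4*I*pi/5) + 13*exp(4*I*pi/5) + 12*exp(2*I*pi/5))] = 70/5 = 14.
(Exp terms are combined using exp(i*s)*conj(exp(i*t)) = exp(i*(s-t)), and sums of them are collapsed using the identity that for every m > 1 the m distinct m-th roots of unity sum to 0, e.g. 1 + exp(2*I*pi/3) + exp(-2*I*pi/3) = 0.)
A character is irreducible iff <chi, chi> = 1, so this representation is reducible.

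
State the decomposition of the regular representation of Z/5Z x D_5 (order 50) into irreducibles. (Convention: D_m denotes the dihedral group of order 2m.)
Each irreducible V_i of dimension d_i appears with multiplicity d_i, i.e. rho_reg = (direct sum over all irreducibles V_i) d_i V_i. The irreducible dimensions for Z/5Z x D_5 are 1, 1, 1, 1, 1, 1, 1, 1, 1, 1, 2, 2, 2, 2, 2, 2, 2, 2, 2, 2: 10 irreducibles of dimension 1, each with multiplicity 1; 10 irreducibles of dimension 2, each with multiplicity 2. Total dimension 10*1*1 + 10*2*2 = 50 = |G|.

Justification: General theorem: in the regular representation of a finite group G, each irreducible appears with multiplicity equal to its dimension. Check: dim(rho_reg) = sum d_i^2 = 1 + 1 + 1 + 1 + 1 + 1 + 1 + 1 + 1 + 1 + 4 + 4 + 4 + 4 + 4 + 4 + 4 + 4 + 4 + 4 = 50 = |G|.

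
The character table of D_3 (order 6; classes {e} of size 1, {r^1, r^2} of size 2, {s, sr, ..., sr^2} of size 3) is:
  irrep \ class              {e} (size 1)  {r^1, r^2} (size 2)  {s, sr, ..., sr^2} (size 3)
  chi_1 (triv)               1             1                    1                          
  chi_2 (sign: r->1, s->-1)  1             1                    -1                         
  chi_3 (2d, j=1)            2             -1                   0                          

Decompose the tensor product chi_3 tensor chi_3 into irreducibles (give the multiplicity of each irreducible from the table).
chi_3 tensor chi_3 = chi_1 + chi_2 + chi_3 (all other irreducibles have multiplicity 0).

Justification: The character of a tensor product is the pointwise product (chi_3 * chi_3)(C) = chi_3(C) * chi_3(C):
  {e}: (2)*(2), {r^1, r^2}: (-1)*(-1), {s, sr, ..., sr^2}: (0)*(0)
so (chi_3 * chi_3) takes values
  {e} -> 4, {r^1, r^2} -> 1, {s, sr, ..., sr^2} -> 0.
Now take the inner product of this character with each irreducible chi from the table, <chi_3*chi_3, chi> = (1/6) sum_C |C| (chi_3*chi_3)(C) conj(chi(C)):
  <chi_3*chi_3, chi_1> = (1/6)[1*(4)*conj(1) + 2*(1)*conj(1) + 3*(0)*conj(1)]
      = (1/6)[(4) + (2) + (0)] = 6/6 = 1
  <chi_3*chi_3, chi_2> = (1/6)[1*(4)*conj(1) + 2*(1)*conj(1) + 3*(0)*conj(-1)]
      = (1/6)[(4) + (2) + (0)] = 6/6 = 1
  <chi_3*chi_3, chi_3> = (1/6)[1*(4)*conj(2) + 2*(1)*conj(-1) + 3*(0)*conj(0)]
      = (1/6)[(8) + (-2) + (0)] = 6/6 = 1
Hence the multiplicities are chi_1: 1, chi_2: 1, chi_3: 1. Dimension check: dim(chi_3)*dim(chi_3) = 2*2 = 4 and sum (mult * dim) = 1*1 + 1*1 + 1*2 = 4.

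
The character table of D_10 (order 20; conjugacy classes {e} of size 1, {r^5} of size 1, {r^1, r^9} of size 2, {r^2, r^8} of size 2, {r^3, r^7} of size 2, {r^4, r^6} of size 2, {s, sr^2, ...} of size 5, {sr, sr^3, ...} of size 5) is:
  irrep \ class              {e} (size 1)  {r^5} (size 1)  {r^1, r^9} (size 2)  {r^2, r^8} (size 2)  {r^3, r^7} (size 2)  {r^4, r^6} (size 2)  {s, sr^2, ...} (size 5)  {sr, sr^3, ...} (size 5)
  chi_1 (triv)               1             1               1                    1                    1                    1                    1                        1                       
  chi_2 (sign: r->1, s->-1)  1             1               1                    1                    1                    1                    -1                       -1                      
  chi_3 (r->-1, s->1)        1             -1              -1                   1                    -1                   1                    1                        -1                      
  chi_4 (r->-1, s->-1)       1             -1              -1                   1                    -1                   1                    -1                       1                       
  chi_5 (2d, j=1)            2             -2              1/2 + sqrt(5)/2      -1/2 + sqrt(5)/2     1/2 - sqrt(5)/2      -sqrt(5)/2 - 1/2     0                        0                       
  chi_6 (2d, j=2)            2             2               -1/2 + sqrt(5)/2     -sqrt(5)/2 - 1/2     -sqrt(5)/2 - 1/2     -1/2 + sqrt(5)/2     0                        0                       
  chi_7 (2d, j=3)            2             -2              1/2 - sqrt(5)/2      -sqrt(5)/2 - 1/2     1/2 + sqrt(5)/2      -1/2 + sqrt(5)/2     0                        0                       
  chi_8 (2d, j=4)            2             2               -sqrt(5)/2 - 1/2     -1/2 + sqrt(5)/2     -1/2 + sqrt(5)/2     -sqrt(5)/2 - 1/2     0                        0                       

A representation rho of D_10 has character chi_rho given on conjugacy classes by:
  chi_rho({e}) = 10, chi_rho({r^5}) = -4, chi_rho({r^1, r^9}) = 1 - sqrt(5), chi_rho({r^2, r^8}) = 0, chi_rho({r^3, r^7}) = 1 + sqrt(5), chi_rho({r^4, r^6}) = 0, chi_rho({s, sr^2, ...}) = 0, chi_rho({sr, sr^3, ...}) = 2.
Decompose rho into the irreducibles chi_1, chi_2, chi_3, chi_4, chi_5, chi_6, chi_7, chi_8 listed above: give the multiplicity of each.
Multiplicities: chi_1: 1, chi_2: 0, chi_3: 0, chi_4: 1, chi_5: 1, chi_6: 0, chi_7: 2, chi_8: 1.

Why: Use <chi_rho, chi> = (1/|G|) sum_C |C| * chi_rho(C) * conj(chi(C)) with |G| = 20 for each irreducible chi in the table:
  <chi_rho, chi_1> = (1/20)[1*(10)*conj(1) + 1*(-4)*conj(1) + 2*(1 - sqrt(5))*conj(1) + 2*(0)*conj(1) + 2*(1 + sqrt(5))*conj(1) + 2*(0)*conj(1) + 5*(0)*conj(1) + 5*(2)*conj(1)]
      = (1/20)[(10) + (-4) + (2 - 2*sqrt(5)) + (0) + (2 + 2*sqrt(5)) + (0) + (0) + (10)] = 20/20 = 1
  <chi_rho, chi_2> = (1/20)[1*(10)*conj(1) + 1*(-4)*conj(1) + 2*(1 - sqrt(5))*conj(1) + 2*(0)*conj(1) + 2*(1 + sqrt(5))*conj(1) + 2*(0)*conj(1) + 5*(0)*conj(-1) + 5*(2)*conj(-1)]
      = (1/20)[(10) + (-4) + (2 - 2*sqrt(5)) + (0) + (2 + 2*sqrt(5)) + (0) + (0) + (-10)] = 0/20 = 0
  <chi_rho, chi_3> = (1/20)[1*(10)*conj(1) + 1*(-4)*conj(-1) + 2*(1 - sqrt(5))*conj(-1) + 2*(0)*conj(1) + 2*(1 + sqrt(5))*conj(-1) + 2*(0)*conj(1) + 5*(0)*conj(1) + 5*(2)*conj(-1)]
      = (1/20)[(10) + (4) + (-2 + 2*sqrt(5)) + (0) + (-2*sqrt(5) - 2) + (0) + (0) + (-10)] = 0/20 = 0
  <chi_rho, chi_4> = (1/20)[1*(10)*conj(1) + 1*(-4)*conj(-1) + 2*(1 - sqrt(5))*conj(-1) + 2*(0)*conj(1) + 2*(1 + sqrt(5))*conj(-1) + 2*(0)*conj(1) + 5*(0)*conj(-1) + 5*(2)*conj(1)]
      = (1/20)[(10) + (4) + (-2 + 2*sqrt(5)) + (0) + (-2*sqrt(5) - 2) + (0) + (0) + (10)] = 20/20 = 1
  <chi_rho, chi_5> = (1/20)[1*(10)*conj(2) + 1*(-4)*conj(-2) + 2*(1 - sqrt(5))*conj(1/2 + sqrt(5)/2) + 2*(0)*conj(-1/2 + sqrt(5)/2) + 2*(1 + sqrt(5))*conj(1/2 - sqrt(5)/2) + 2*(0)*conj(-sqrt(5)/2 - 1/2) + 5*(0)*conj(0) + 5*(2)*conj(0)]
      = (1/20)[(20) + (8) + (-4) + (0) + (-4) + (0) + (0) + (0)] = 20/20 = 1
  <chi_rho, chi_6> = (1/20)[1*(10)*conj(2) + 1*(-4)*conj(2) + 2*(1 - sqrt(5))*conj(-1/2 + sqrt(5)/2) + 2*(0)*conj(-sqrt(5)/2 - 1/2) + 2*(1 + sqrt(5))*conj(-sqrt(5)/2 - 1/2) + 2*(0)*conj(-1/2 + sqrt(5)/2) + 5*(0)*conj(0) + 5*(2)*conj(0)]
      = (1/20)[(20) + (-8) + (-6 + 2*sqrt(5)) + (0) + (-6 - 2*sqrt(5)) + (0) + (0) + (0)] = 0/20 = 0
  <chi_rho, chi_7> = (1/20)[1*(10)*conj(2) + 1*(-4)*conj(-2) + 2*(1 - sqrt(5))*conj(1/2 - sqrt(5)/2) + 2*(0)*conj(-sqrt(5)/2 - 1/2) + 2*(1 + sqrt(5))*conj(1/2 + sqrt(5)/2) + 2*(0)*conj(-1/2 + sqrt(5)/2) + 5*(0)*conj(0) + 5*(2)*conj(0)]
      = (1/20)[(20) + (8) + (6 - 2*sqrt(5)) + (0) + (2*sqrt(5) + 6) + (0) + (0) + (0)] = 40/20 = 2
  <chi_rho, chi_8> = (1/20)[1*(10)*conj(2) + 1*(-4)*conj(2) + 2*(1 - sqrt(5))*conj(-sqrt(5)/2 - 1/2) + 2*(0)*conj(-1/2 + sqrt(5)/2) + 2*(1 + sqrt(5))*conj(-1/2 + sqrt(5)/2) + 2*(0)*conj(-sqrt(5)/2 - 1/2) + 5*(0)*conj(0) + 5*(2)*conj(0)]
      = (1/20)[(20) + (-8) + (4) + (0) + (4) + (0) + (0) + (0)] = 20/20 = 1
Dimension check: dim(rho) = sum (mult * dim) = 1*1 + 0*1 + 0*1 + 1*1 + 1*2 + 0*2 + 2*2 + 1*2 = 10 = chi_rho(e) = 10.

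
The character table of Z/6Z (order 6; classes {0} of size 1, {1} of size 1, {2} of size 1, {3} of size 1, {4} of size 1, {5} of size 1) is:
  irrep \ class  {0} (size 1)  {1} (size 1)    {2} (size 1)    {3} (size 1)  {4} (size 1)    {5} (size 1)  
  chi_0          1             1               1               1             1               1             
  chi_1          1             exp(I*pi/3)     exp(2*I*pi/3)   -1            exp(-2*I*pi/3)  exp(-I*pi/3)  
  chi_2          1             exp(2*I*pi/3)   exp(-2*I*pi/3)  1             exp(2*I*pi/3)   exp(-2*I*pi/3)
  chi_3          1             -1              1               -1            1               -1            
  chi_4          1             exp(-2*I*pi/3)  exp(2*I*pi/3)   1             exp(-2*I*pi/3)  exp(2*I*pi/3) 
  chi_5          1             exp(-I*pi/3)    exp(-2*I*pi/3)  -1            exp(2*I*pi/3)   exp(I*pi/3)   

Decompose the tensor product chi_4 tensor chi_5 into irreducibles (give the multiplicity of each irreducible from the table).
chi_4 tensor chi_5 = chi_3 (all other irreducibles have multiplicity 0).

Argument: The character of a tensor product is the pointwise product (chi_4 * chi_5)(C) = chi_4(C) * chi_5(C):
  {0}: (1)*(1), {1}: (exp(-2*I*pi/3))*(exp(-I*pi/3)), {2}: (exp(2*I*pi/3))*(exp(-2*I*pi/3)), {3}: (1)*(-1), {4}: (exp(-2*I*pi/3))*(exp(2*I*pi/3)), {5}: (exp(2*I*pi/3))*(exp(I*pi/3))
so (chi_4 * chi_5) takes values
  {0} -> 1, {1} -> -1, {2} -> 1, {3} -> -1, {4} -> 1, {5} -> -1.
Now take the inner product of this character with each irreducible chi from the table, <chi_4*chi_5, chi> = (1/6) sum_C |C| (chi_4*chi_5)(C) conj(chi(C)):
  <chi_4*chi_5, chi_0> = (1/6)[1*(1)*conj(1) + 1*(-1)*conj(1) + 1*(1)*conj(1) + 1*(-1)*conj(1) + 1*(1)*conj(1) + 1*(-1)*conj(1)]
      = (1/6)[(1) + (-1) + (1) + (-1) + (1) + (-1)] = 0/6 = 0
  <chi_4*chi_5, chi_1> = (1/6)[1*(1)*conj(1) + 1*(-1)*conj(exp(I*pi/3)) + 1*(1)*conj(exp(2*I*pi/3)) + 1*(-1)*conj(-1) + 1*(1)*conj(exp(-2*I*pi/3)) + 1*(-1)*conj(exp(-I*pi/3))]
      = (1/6)[(1) + (-exp(-I*pi/3)) + (exp(-2*I*pi/3)) + (1) + (exp(2*I*pi/3)) + (-exp(I*pi/3))] = 0/6 = 0
  <chi_4*chi_5, chi_2> = (1/6)[1*(1)*conj(1) + 1*(-1)*conj(exp(2*I*pi/3)) + 1*(1)*conj(exp(-2*I*pi/3)) + 1*(-1)*conj(1) + 1*(1)*conj(exp(2*I*pi/3)) + 1*(-1)*conj(exp(-2*I*pi/3))]
      = (1/6)[(1) + (-exp(-2*I*pi/3)) + (exp(2*I*pi/3)) + (-1) + (exp(-2*I*pi/3)) + (-exp(2*I*pi/3))] = 0/6 = 0
  <chi_4*chi_5, chi_3> = (1/6)[1*(1)*conj(1) + 1*(-1)*conj(-1) + 1*(1)*conj(1) + 1*(-1)*conj(-1) + 1*(1)*conj(1) + 1*(-1)*conj(-1)]
      = (1/6)[(1) + (1) + (1) + (1) + (1) + (1)] = 6/6 = 1
  <chi_4*chi_5, chi_4> = (1/6)[1*(1)*conj(1) + 1*(-1)*conj(exp(-2*I*pi/3)) + 1*(1)*conj(exp(2*I*pi/3)) + 1*(-1)*conj(1) + 1*(1)*conj(exp(-2*I*pi/3)) + 1*(-1)*conj(exp(2*I*pi/3))]
      = (1/6)[(1) + (-exp(2*I*pi/3)) + (exp(-2*I*pi/3)) + (-1) + (exp(2*I*pi/3)) + (-exp(-2*I*pi/3))] = 0/6 = 0
  <chi_4*chi_5, chi_5> = (1/6)[1*(1)*conj(1) + 1*(-1)*conj(exp(-I*pi/3)) + 1*(1)*conj(exp(-2*I*pi/3)) + 1*(-1)*conj(-1) + 1*(1)*conj(exp(2*I*pi/3)) + 1*(-1)*conj(exp(I*pi/3))]
      = (1/6)[(1) + (-exp(I*pi/3)) + (exp(2*I*pi/3)) + (1) + (exp(-2*I*pi/3)) + (-exp(-I*pi/3))] = 0/6 = 0
(Exp terms are combined using exp(i*s)*conj(exp(i*t)) = exp(i*(s-t)), and sums of them are collapsed using the identity that for every m > 1 the m distinct m-th roots of unity sum to 0, e.g. 1 + exp(2*I*pi/3) + exp(-2*I*pi/3) = 0.)
Hence the multiplicities are chi_3: 1. Dimension check: dim(chi_4)*dim(chi_5) = 1*1 = 1 and sum (mult * dim) = 1*1 = 1.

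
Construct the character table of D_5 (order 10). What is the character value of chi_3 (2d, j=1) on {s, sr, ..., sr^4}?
Conjugacy classes: {e} of size 1, {r^1, r^4} of size 2, {r^2, r^3} of size 2, {s, sr, ..., sr^4} of size 5.
Character table:
  irrep \ class              {e} (size 1)  {r^1, r^4} (size 2)  {r^2, r^3} (size 2)  {s, sr, ..., sr^4} (size 5)
  chi_1 (triv)               1             1                    1                    1                          
  chi_2 (sign: r->1, s->-1)  1             1                    1                    -1                         
  chi_3 (2d, j=1)            2             -1/2 + sqrt(5)/2     -sqrt(5)/2 - 1/2     0                          
  chi_4 (2d, j=2)            2             -sqrt(5)/2 - 1/2     -1/2 + sqrt(5)/2     0                          

Spot check: chi_3 (2d, j=1) on {s, sr, ..., sr^4} = 0.

Reasoning: D_5 has order 2*5 = 10 with 4 conjugacy classes, hence 4 irreducibles. Sum of squared dims 1 + 1 + 4 + 4 = 10 = |G|. Linear characters come from the abelianisation; the 2-dimensional irreps have character r^k -> 2*cos(2*pi*j*k/5), reflections -> 0.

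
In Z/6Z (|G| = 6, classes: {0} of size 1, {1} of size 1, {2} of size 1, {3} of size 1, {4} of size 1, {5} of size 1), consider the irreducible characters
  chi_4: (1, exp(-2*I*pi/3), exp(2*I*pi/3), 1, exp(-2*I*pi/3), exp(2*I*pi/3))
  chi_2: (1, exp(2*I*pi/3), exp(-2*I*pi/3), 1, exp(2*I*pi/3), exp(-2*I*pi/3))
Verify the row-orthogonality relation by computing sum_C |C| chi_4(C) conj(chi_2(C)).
Sum = 0; so <chi_4, chi_2> = 0 (distinct irreducibles are orthogonal).

Solution. Compute term by term over conjugacy classes (|C| * chi_4(C) * conj(chi_2(C))):
  1*(1)*conj(1) + 1*(exp(-2*I*pi/3))*conj(exp(2*I*pi/3)) + 1*(exp(2*I*pi/3))*conj(exp(-2*I*pi/3)) + 1*(1)*conj(1) + 1*(exp(-2*I*pi/3))*conj(exp(2*I*pi/3)) + 1*(exp(2*I*pi/3))*conj(exp(-2*I*pi/3))
  = (1) + (exp(2*I*pi/3)) + (exp(-2*I*pi/3)) + (1) + (exp(2*I*pi/3)) + (exp(-2*I*pi/3))
  = 0.
(Exp terms are combined using exp(i*s)*conj(exp(i*t)) = exp(i*(s-t)), and sums of them are collapsed using the identity that for every m > 1 the m distinct m-th roots of unity sum to 0, e.g. 1 + exp(2*I*pi/3) + exp(-2*I*pi/3) = 0.)
Dividing by |G| = 6 gives 0/6 = 0, matching the row-orthogonality relation <chi_4, chi_2> = [chi_4 = chi_2].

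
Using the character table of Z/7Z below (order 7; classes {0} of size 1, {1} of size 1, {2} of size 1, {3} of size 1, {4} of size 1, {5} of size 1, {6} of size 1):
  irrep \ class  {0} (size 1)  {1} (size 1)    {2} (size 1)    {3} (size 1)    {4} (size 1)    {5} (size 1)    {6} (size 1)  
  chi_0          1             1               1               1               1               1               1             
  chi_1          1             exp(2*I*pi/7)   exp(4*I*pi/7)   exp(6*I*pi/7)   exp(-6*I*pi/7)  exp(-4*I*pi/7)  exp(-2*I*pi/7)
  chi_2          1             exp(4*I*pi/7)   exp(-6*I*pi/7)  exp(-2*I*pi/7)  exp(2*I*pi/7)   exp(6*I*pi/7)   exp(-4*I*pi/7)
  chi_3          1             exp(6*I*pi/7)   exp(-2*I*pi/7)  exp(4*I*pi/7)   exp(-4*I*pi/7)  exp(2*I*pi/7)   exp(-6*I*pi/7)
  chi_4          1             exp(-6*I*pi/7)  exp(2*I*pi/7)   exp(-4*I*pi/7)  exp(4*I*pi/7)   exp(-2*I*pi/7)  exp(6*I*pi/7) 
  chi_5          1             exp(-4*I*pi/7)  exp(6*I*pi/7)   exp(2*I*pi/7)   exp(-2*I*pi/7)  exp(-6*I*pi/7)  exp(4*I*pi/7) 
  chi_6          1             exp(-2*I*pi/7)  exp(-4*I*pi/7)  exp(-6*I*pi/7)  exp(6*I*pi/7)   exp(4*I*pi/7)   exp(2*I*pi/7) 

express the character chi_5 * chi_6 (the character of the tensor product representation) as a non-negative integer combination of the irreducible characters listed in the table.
chi_5 tensor chi_6 = chi_4 (all other irreducibles have multiplicity 0).

Argument: The character of a tensor product is the pointwise product (chi_5 * chi_6)(C) = chi_5(C) * chi_6(C):
  {0}: (1)*(1), {1}: (exp(-4*I*pi/7))*(exp(-2*I*pi/7)), {2}: (exp(6*I*pi/7))*(exp(-4*I*pi/7)), {3}: (exp(2*I*pi/7))*(exp(-6*I*pi/7)), {4}: (exp(-2*I*pi/7))*(exp(6*I*pi/7)), {5}: (exp(-6*I*pi/7))*(exp(4*I*pi/7)), {6}: (exp(4*I*pi/7))*(exp(2*I*pi/7))
so (chi_5 * chi_6) takes values
  {0} -> 1, {1} -> exp(-6*I*pi/7), {2} -> exp(2*I*pi/7), {3} -> exp(-4*I*pi/7), {4} -> exp(4*I*pi/7), {5} -> exp(-2*I*pi/7), {6} -> exp(6*I*pi/7).
Now take the inner product of this character with each irreducible chi from the table, <chi_5*chi_6, chi> = (1/7) sum_C |C| (chi_5*chi_6)(C) conj(chi(C)):
  <chi_5*chi_6, chi_0> = (1/7)[1*(1)*conj(1) + 1*(exp(-6*I*pi/7))*conj(1) + 1*(exp(2*I*pi/7))*conj(1) + 1*(exp(-4*I*pi/7))*conj(1) + 1*(exp(4*I*pi/7))*conj(1) + 1*(exp(-2*I*pi/7))*conj(1) + 1*(exp(6*I*pi/7))*conj(1)]
      = (1/7)[(1) + (exp(-6*I*pi/7)) + (exp(2*I*pi/7)) + (exp(-4*I*pi/7)) + (exp(4*I*pi/7)) + (exp(-2*I*pi/7)) + (exp(6*I*pi/7))] = 0/7 = 0
  <chi_5*chi_6, chi_1> = (1/7)[1*(1)*conj(1) + 1*(exp(-6*I*pi/7))*conj(exp(2*I*pi/7)) + 1*(exp(2*I*pi/7))*conj(exp(4*I*pi/7)) + 1*(exp(-4*I*pi/7))*conj(exp(6*I*pi/7)) + 1*(exp(4*I*pi/7))*conj(exp(-6*I*pi/7)) + 1*(exp(-2*I*pi/7))*conj(exp(-4*I*pi/7)) + 1*(exp(6*I*pi/7))*conj(exp(-2*I*pi/7))]
      = (1/7)[(1) + (exp(6*I*pi/7)) + (exp(-2*I*pi/7)) + (exp(4*I*pi/7)) + (exp(-4*I*pi/7)) + (exp(2*I*pi/7)) + (exp(-6*I*pi/7))] = 0/7 = 0
  <chi_5*chi_6, chi_2> = (1/7)[1*(1)*conj(1) + 1*(exp(-6*I*pi/7))*conj(exp(4*I*pi/7)) + 1*(exp(2*I*pi/7))*conj(exp(-6*I*pi/7)) + 1*(exp(-4*I*pi/7))*conj(exp(-2*I*pi/7)) + 1*(exp(4*I*pi/7))*conj(exp(2*I*pi/7)) + 1*(exp(-2*I*pi/7))*conj(exp(6*I*pi/7)) + 1*(exp(6*I*pi/7))*conj(exp(-4*I*pi/7))]
      = (1/7)[(1) + (exp(4*I*pi/7)) + (exp(-6*I*pi/7)) + (exp(-2*I*pi/7)) + (exp(2*I*pi/7)) + (exp(6*I*pi/7)) + (exp(-4*I*pi/7))] = 0/7 = 0
  <chi_5*chi_6, chi_3> = (1/7)[1*(1)*conj(1) + 1*(exp(-6*I*pi/7))*conj(exp(6*I*pi/7)) + 1*(exp(2*I*pi/7))*conj(exp(-2*I*pi/7)) + 1*(exp(-4*I*pi/7))*conj(exp(4*I*pi/7)) + 1*(exp(4*I*pi/7))*conj(exp(-4*I*pi/7)) + 1*(exp(-2*I*pi/7))*conj(exp(2*I*pi/7)) + 1*(exp(6*I*pi/7))*conj(exp(-6*I*pi/7))]
      = (1/7)[(1) + (exp(2*I*pi/7)) + (exp(4*I*pi/7)) + (exp(6*I*pi/7)) + (exp(-6*I*pi/7)) + (exp(-4*I*pi/7)) + (exp(-2*I*pi/7))] = 0/7 = 0
  <chi_5*chi_6, chi_4> = (1/7)[1*(1)*conj(1) + 1*(exp(-6*I*pi/7))*conj(exp(-6*I*pi/7)) + 1*(exp(2*I*pi/7))*conj(exp(2*I*pi/7)) + 1*(exp(-4*I*pi/7))*conj(exp(-4*I*pi/7)) + 1*(exp(4*I*pi/7))*conj(exp(4*I*pi/7)) + 1*(exp(-2*I*pi/7))*conj(exp(-2*I*pi/7)) + 1*(exp(6*I*pi/7))*conj(exp(6*I*pi/7))]
      = (1/7)[(1) + (1) + (1) + (1) + (1) + (1) + (1)] = 7/7 = 1
  <chi_5*chi_6, chi_5> = (1/7)[1*(1)*conj(1) + 1*(exp(-6*I*pi/7))*conj(exp(-4*I*pi/7)) + 1*(exp(2*I*pi/7))*conj(exp(6*I*pi/7)) + 1*(exp(-4*I*pi/7))*conj(exp(2*I*pi/7)) + 1*(exp(4*I*pi/7))*conj(exp(-2*I*pi/7)) + 1*(exp(-2*I*pi/7))*conj(exp(-6*I*pi/7)) + 1*(exp(6*I*pi/7))*conj(exp(4*I*pi/7))]
      = (1/7)[(1) + (exp(-2*I*pi/7)) + (exp(-4*I*pi/7)) + (exp(-6*I*pi/7)) + (exp(6*I*pi/7)) + (exp(4*I*pi/7)) + (exp(2*I*pi/7))] = 0/7 = 0
  <chi_5*chi_6, chi_6> = (1/7)[1*(1)*conj(1) + 1*(exp(-6*I*pi/7))*conj(exp(-2*I*pi/7)) + 1*(exp(2*I*pi/7))*conj(exp(-4*I*pi/7)) + 1*(exp(-4*I*pi/7))*conj(exp(-6*I*pi/7)) + 1*(exp(4*I*pi/7))*conj(exp(6*I*pi/7)) + 1*(exp(-2*I*pi/7))*conj(exp(4*I*pi/7)) + 1*(exp(6*I*pi/7))*conj(exp(2*I*pi/7))]
      = (1/7)[(1) + (exp(-4*I*pi/7)) + (exp(6*I*pi/7)) + (exp(2*I*pi/7)) + (exp(-2*I*pi/7)) + (exp(-6*I*pi/7)) + (exp(4*I*pi/7))] = 0/7 = 0
(Exp terms are combined using exp(i*s)*conj(exp(i*t)) = exp(i*(s-t)), and sums of them are collapsed using the identity that for every m > 1 the m distinct m-th roots of unity sum to 0, e.g. 1 + exp(2*I*pi/3) + exp(-2*I*pi/3) = 0.)
Hence the multiplicities are chi_4: 1. Dimension check: dim(chi_5)*dim(chi_6) = 1*1 = 1 and sum (mult * dim) = 1*1 = 1.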